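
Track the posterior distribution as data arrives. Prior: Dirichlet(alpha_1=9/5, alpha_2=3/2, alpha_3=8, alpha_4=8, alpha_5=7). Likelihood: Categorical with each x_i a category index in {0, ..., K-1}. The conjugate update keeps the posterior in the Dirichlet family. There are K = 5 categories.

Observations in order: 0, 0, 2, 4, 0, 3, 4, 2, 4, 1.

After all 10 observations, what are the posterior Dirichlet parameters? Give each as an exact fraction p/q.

obs 1: x=0 → posterior Dirichlet(14/5, 3/2, 8, 8, 7)
obs 2: x=0 → posterior Dirichlet(19/5, 3/2, 8, 8, 7)
obs 3: x=2 → posterior Dirichlet(19/5, 3/2, 9, 8, 7)
obs 4: x=4 → posterior Dirichlet(19/5, 3/2, 9, 8, 8)
obs 5: x=0 → posterior Dirichlet(24/5, 3/2, 9, 8, 8)
obs 6: x=3 → posterior Dirichlet(24/5, 3/2, 9, 9, 8)
obs 7: x=4 → posterior Dirichlet(24/5, 3/2, 9, 9, 9)
obs 8: x=2 → posterior Dirichlet(24/5, 3/2, 10, 9, 9)
obs 9: x=4 → posterior Dirichlet(24/5, 3/2, 10, 9, 10)
obs 10: x=1 → posterior Dirichlet(24/5, 5/2, 10, 9, 10)

alpha_1=24/5, alpha_2=5/2, alpha_3=10, alpha_4=9, alpha_5=10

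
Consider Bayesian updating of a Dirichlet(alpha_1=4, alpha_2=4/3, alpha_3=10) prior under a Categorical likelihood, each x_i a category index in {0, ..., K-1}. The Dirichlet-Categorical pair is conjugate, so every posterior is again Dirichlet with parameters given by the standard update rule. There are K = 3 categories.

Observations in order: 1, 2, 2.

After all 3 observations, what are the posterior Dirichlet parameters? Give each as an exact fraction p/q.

alpha_1=4, alpha_2=7/3, alpha_3=12

obs 1: x=1 → posterior Dirichlet(4, 7/3, 10)
obs 2: x=2 → posterior Dirichlet(4, 7/3, 11)
obs 3: x=2 → posterior Dirichlet(4, 7/3, 12)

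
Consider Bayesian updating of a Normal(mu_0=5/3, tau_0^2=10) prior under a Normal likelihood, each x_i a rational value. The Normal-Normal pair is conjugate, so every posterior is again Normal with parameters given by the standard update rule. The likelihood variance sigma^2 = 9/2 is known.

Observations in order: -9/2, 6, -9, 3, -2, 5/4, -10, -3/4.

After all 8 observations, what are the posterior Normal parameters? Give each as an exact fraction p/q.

mu_0=-305/169, tau_0^2=90/169

obs 1: x=-9/2 → posterior Normal(-75/29, 90/29)
obs 2: x=6 → posterior Normal(45/49, 90/49)
obs 3: x=-9 → posterior Normal(-45/23, 30/23)
obs 4: x=3 → posterior Normal(-75/89, 90/89)
obs 5: x=-2 → posterior Normal(-115/109, 90/109)
obs 6: x=5/4 → posterior Normal(-30/43, 30/43)
obs 7: x=-10 → posterior Normal(-290/149, 90/149)
obs 8: x=-3/4 → posterior Normal(-305/169, 90/169)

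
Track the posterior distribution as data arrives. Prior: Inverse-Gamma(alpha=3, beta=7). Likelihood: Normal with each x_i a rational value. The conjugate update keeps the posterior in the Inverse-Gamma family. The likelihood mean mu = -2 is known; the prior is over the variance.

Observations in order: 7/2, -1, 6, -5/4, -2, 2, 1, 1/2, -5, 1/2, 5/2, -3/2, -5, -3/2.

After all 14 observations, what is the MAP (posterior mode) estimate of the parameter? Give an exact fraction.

2977/352

obs 1: x=7/2 → posterior Inverse-Gamma(7/2, 177/8)
obs 2: x=-1 → posterior Inverse-Gamma(4, 181/8)
obs 3: x=6 → posterior Inverse-Gamma(9/2, 437/8)
obs 4: x=-5/4 → posterior Inverse-Gamma(5, 1757/32)
obs 5: x=-2 → posterior Inverse-Gamma(11/2, 1757/32)
obs 6: x=2 → posterior Inverse-Gamma(6, 2013/32)
obs 7: x=1 → posterior Inverse-Gamma(13/2, 2157/32)
obs 8: x=1/2 → posterior Inverse-Gamma(7, 2257/32)
obs 9: x=-5 → posterior Inverse-Gamma(15/2, 2401/32)
obs 10: x=1/2 → posterior Inverse-Gamma(8, 2501/32)
obs 11: x=5/2 → posterior Inverse-Gamma(17/2, 2825/32)
obs 12: x=-3/2 → posterior Inverse-Gamma(9, 2829/32)
obs 13: x=-5 → posterior Inverse-Gamma(19/2, 2973/32)
obs 14: x=-3/2 → posterior Inverse-Gamma(10, 2977/32)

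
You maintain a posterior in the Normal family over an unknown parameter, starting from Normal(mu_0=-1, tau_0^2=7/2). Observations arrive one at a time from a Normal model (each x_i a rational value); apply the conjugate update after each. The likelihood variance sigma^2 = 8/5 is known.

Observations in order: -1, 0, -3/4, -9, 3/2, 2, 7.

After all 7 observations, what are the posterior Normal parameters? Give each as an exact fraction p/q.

mu_0=-11/116, tau_0^2=56/261

obs 1: x=-1 → posterior Normal(-1, 56/51)
obs 2: x=0 → posterior Normal(-51/86, 28/43)
obs 3: x=-3/4 → posterior Normal(-309/484, 56/121)
obs 4: x=-9 → posterior Normal(-523/208, 14/39)
obs 5: x=3/2 → posterior Normal(-1359/764, 56/191)
obs 6: x=2 → posterior Normal(-1079/904, 28/113)
obs 7: x=7 → posterior Normal(-11/116, 56/261)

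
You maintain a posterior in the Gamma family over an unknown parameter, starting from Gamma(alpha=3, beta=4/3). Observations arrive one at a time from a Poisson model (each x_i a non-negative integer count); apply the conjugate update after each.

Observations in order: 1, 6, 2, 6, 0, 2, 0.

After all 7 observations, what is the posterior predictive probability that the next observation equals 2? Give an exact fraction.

1227817847393453121185302734375/4913021377646112420546222227456

obs 1: x=1 → posterior Gamma(4, 7/3)
obs 2: x=6 → posterior Gamma(10, 10/3)
obs 3: x=2 → posterior Gamma(12, 13/3)
obs 4: x=6 → posterior Gamma(18, 16/3)
obs 5: x=0 → posterior Gamma(18, 19/3)
obs 6: x=2 → posterior Gamma(20, 22/3)
obs 7: x=0 → posterior Gamma(20, 25/3)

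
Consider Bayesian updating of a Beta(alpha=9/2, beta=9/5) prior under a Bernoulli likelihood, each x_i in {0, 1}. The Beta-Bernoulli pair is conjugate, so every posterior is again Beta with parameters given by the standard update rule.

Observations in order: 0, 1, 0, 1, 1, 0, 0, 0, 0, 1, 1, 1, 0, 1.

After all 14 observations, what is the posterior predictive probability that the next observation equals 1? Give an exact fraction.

obs 1: x=0 → posterior Beta(9/2, 14/5)
obs 2: x=1 → posterior Beta(11/2, 14/5)
obs 3: x=0 → posterior Beta(11/2, 19/5)
obs 4: x=1 → posterior Beta(13/2, 19/5)
obs 5: x=1 → posterior Beta(15/2, 19/5)
obs 6: x=0 → posterior Beta(15/2, 24/5)
obs 7: x=0 → posterior Beta(15/2, 29/5)
obs 8: x=0 → posterior Beta(15/2, 34/5)
obs 9: x=0 → posterior Beta(15/2, 39/5)
obs 10: x=1 → posterior Beta(17/2, 39/5)
obs 11: x=1 → posterior Beta(19/2, 39/5)
obs 12: x=1 → posterior Beta(21/2, 39/5)
obs 13: x=0 → posterior Beta(21/2, 44/5)
obs 14: x=1 → posterior Beta(23/2, 44/5)

115/203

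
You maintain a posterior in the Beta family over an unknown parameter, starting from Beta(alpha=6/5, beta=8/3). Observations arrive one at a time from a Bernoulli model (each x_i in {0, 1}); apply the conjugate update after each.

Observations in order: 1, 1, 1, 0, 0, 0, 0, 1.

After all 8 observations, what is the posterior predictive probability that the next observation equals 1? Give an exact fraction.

obs 1: x=1 → posterior Beta(11/5, 8/3)
obs 2: x=1 → posterior Beta(16/5, 8/3)
obs 3: x=1 → posterior Beta(21/5, 8/3)
obs 4: x=0 → posterior Beta(21/5, 11/3)
obs 5: x=0 → posterior Beta(21/5, 14/3)
obs 6: x=0 → posterior Beta(21/5, 17/3)
obs 7: x=0 → posterior Beta(21/5, 20/3)
obs 8: x=1 → posterior Beta(26/5, 20/3)

39/89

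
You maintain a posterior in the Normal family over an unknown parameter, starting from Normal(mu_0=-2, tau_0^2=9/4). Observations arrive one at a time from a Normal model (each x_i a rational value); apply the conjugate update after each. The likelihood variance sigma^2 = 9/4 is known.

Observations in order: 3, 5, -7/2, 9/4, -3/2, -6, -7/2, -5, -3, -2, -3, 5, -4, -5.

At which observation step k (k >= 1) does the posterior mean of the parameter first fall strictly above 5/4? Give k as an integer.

obs 1: x=3 → posterior Normal(1/2, 9/8)
obs 2: x=5 → posterior Normal(2, 3/4)
obs 3: x=-7/2 → posterior Normal(5/8, 9/16)
obs 4: x=9/4 → posterior Normal(19/20, 9/20)
obs 5: x=-3/2 → posterior Normal(13/24, 3/8)
obs 6: x=-6 → posterior Normal(-11/28, 9/28)
obs 7: x=-7/2 → posterior Normal(-25/32, 9/32)
obs 8: x=-5 → posterior Normal(-5/4, 1/4)
obs 9: x=-3 → posterior Normal(-57/40, 9/40)
obs 10: x=-2 → posterior Normal(-65/44, 9/44)
obs 11: x=-3 → posterior Normal(-77/48, 3/16)
obs 12: x=5 → posterior Normal(-57/52, 9/52)
obs 13: x=-4 → posterior Normal(-73/56, 9/56)
obs 14: x=-5 → posterior Normal(-31/20, 3/20)

k = 2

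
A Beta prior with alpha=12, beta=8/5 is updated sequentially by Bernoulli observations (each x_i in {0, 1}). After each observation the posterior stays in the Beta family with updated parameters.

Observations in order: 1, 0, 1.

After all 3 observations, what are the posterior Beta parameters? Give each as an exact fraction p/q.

obs 1: x=1 → posterior Beta(13, 8/5)
obs 2: x=0 → posterior Beta(13, 13/5)
obs 3: x=1 → posterior Beta(14, 13/5)

alpha=14, beta=13/5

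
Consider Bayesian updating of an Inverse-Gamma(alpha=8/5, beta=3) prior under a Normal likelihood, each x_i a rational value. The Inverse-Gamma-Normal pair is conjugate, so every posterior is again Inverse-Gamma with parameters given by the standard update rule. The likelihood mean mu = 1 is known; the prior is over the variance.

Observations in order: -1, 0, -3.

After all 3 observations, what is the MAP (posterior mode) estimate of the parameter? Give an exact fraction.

obs 1: x=-1 → posterior Inverse-Gamma(21/10, 5)
obs 2: x=0 → posterior Inverse-Gamma(13/5, 11/2)
obs 3: x=-3 → posterior Inverse-Gamma(31/10, 27/2)

135/41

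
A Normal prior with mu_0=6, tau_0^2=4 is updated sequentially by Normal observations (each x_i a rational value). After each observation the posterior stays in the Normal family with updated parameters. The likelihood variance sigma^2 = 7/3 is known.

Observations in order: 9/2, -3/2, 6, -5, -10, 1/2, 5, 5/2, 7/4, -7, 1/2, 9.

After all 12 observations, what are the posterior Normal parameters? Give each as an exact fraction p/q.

mu_0=117/151, tau_0^2=28/151

obs 1: x=9/2 → posterior Normal(96/19, 28/19)
obs 2: x=-3/2 → posterior Normal(78/31, 28/31)
obs 3: x=6 → posterior Normal(150/43, 28/43)
obs 4: x=-5 → posterior Normal(18/11, 28/55)
obs 5: x=-10 → posterior Normal(-30/67, 28/67)
obs 6: x=1/2 → posterior Normal(-24/79, 28/79)
obs 7: x=5 → posterior Normal(36/91, 4/13)
obs 8: x=5/2 → posterior Normal(66/103, 28/103)
obs 9: x=7/4 → posterior Normal(87/115, 28/115)
obs 10: x=-7 → posterior Normal(3/127, 28/127)
obs 11: x=1/2 → posterior Normal(9/139, 28/139)
obs 12: x=9 → posterior Normal(117/151, 28/151)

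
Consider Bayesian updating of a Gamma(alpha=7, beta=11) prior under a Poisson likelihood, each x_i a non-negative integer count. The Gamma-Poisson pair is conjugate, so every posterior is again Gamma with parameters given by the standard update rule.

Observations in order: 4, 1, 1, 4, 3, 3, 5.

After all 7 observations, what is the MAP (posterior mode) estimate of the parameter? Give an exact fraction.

3/2

obs 1: x=4 → posterior Gamma(11, 12)
obs 2: x=1 → posterior Gamma(12, 13)
obs 3: x=1 → posterior Gamma(13, 14)
obs 4: x=4 → posterior Gamma(17, 15)
obs 5: x=3 → posterior Gamma(20, 16)
obs 6: x=3 → posterior Gamma(23, 17)
obs 7: x=5 → posterior Gamma(28, 18)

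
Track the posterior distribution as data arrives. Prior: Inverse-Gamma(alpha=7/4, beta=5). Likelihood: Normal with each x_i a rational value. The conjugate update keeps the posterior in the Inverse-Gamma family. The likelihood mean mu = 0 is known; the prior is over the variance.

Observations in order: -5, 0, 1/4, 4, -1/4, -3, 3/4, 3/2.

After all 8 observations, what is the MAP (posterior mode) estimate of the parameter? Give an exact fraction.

obs 1: x=-5 → posterior Inverse-Gamma(9/4, 35/2)
obs 2: x=0 → posterior Inverse-Gamma(11/4, 35/2)
obs 3: x=1/4 → posterior Inverse-Gamma(13/4, 561/32)
obs 4: x=4 → posterior Inverse-Gamma(15/4, 817/32)
obs 5: x=-1/4 → posterior Inverse-Gamma(17/4, 409/16)
obs 6: x=-3 → posterior Inverse-Gamma(19/4, 481/16)
obs 7: x=3/4 → posterior Inverse-Gamma(21/4, 971/32)
obs 8: x=3/2 → posterior Inverse-Gamma(23/4, 1007/32)

1007/216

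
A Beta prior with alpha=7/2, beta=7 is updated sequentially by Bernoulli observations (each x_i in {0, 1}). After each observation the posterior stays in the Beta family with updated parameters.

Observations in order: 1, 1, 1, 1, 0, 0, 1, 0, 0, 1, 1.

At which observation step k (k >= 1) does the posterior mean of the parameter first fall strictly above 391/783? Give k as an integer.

k = 4

obs 1: x=1 → posterior Beta(9/2, 7)
obs 2: x=1 → posterior Beta(11/2, 7)
obs 3: x=1 → posterior Beta(13/2, 7)
obs 4: x=1 → posterior Beta(15/2, 7)
obs 5: x=0 → posterior Beta(15/2, 8)
obs 6: x=0 → posterior Beta(15/2, 9)
obs 7: x=1 → posterior Beta(17/2, 9)
obs 8: x=0 → posterior Beta(17/2, 10)
obs 9: x=0 → posterior Beta(17/2, 11)
obs 10: x=1 → posterior Beta(19/2, 11)
obs 11: x=1 → posterior Beta(21/2, 11)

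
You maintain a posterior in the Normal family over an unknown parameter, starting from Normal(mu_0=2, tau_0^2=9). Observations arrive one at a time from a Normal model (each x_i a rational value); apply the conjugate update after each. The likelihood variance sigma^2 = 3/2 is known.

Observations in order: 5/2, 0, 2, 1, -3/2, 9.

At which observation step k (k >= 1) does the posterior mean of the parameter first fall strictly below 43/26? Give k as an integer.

k = 2

obs 1: x=5/2 → posterior Normal(17/7, 9/7)
obs 2: x=0 → posterior Normal(17/13, 9/13)
obs 3: x=2 → posterior Normal(29/19, 9/19)
obs 4: x=1 → posterior Normal(7/5, 9/25)
obs 5: x=-3/2 → posterior Normal(26/31, 9/31)
obs 6: x=9 → posterior Normal(80/37, 9/37)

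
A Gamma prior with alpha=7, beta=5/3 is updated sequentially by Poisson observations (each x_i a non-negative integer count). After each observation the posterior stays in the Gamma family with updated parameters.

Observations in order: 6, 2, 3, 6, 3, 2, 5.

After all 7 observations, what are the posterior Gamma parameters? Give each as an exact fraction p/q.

obs 1: x=6 → posterior Gamma(13, 8/3)
obs 2: x=2 → posterior Gamma(15, 11/3)
obs 3: x=3 → posterior Gamma(18, 14/3)
obs 4: x=6 → posterior Gamma(24, 17/3)
obs 5: x=3 → posterior Gamma(27, 20/3)
obs 6: x=2 → posterior Gamma(29, 23/3)
obs 7: x=5 → posterior Gamma(34, 26/3)

alpha=34, beta=26/3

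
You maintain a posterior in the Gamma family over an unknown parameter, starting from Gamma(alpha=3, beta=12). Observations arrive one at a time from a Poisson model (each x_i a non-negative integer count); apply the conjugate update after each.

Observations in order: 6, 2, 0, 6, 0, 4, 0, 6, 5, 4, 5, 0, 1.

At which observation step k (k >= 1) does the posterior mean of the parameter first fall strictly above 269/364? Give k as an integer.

obs 1: x=6 → posterior Gamma(9, 13)
obs 2: x=2 → posterior Gamma(11, 14)
obs 3: x=0 → posterior Gamma(11, 15)
obs 4: x=6 → posterior Gamma(17, 16)
obs 5: x=0 → posterior Gamma(17, 17)
obs 6: x=4 → posterior Gamma(21, 18)
obs 7: x=0 → posterior Gamma(21, 19)
obs 8: x=6 → posterior Gamma(27, 20)
obs 9: x=5 → posterior Gamma(32, 21)
obs 10: x=4 → posterior Gamma(36, 22)
obs 11: x=5 → posterior Gamma(41, 23)
obs 12: x=0 → posterior Gamma(41, 24)
obs 13: x=1 → posterior Gamma(42, 25)

k = 2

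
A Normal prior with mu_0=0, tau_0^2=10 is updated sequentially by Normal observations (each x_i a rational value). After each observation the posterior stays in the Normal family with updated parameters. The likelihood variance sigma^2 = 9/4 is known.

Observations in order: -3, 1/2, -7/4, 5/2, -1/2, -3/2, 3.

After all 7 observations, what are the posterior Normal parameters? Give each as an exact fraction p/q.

obs 1: x=-3 → posterior Normal(-120/49, 90/49)
obs 2: x=1/2 → posterior Normal(-100/89, 90/89)
obs 3: x=-7/4 → posterior Normal(-170/129, 30/43)
obs 4: x=5/2 → posterior Normal(-70/169, 90/169)
obs 5: x=-1/2 → posterior Normal(-90/209, 90/209)
obs 6: x=-3/2 → posterior Normal(-50/83, 30/83)
obs 7: x=3 → posterior Normal(-30/289, 90/289)

mu_0=-30/289, tau_0^2=90/289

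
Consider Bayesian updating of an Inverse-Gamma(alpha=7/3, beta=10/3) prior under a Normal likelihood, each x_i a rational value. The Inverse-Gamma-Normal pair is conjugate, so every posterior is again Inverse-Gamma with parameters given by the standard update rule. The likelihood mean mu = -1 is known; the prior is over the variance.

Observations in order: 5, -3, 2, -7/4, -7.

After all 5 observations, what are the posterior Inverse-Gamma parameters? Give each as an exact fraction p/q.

alpha=29/6, beta=4427/96

obs 1: x=5 → posterior Inverse-Gamma(17/6, 64/3)
obs 2: x=-3 → posterior Inverse-Gamma(10/3, 70/3)
obs 3: x=2 → posterior Inverse-Gamma(23/6, 167/6)
obs 4: x=-7/4 → posterior Inverse-Gamma(13/3, 2699/96)
obs 5: x=-7 → posterior Inverse-Gamma(29/6, 4427/96)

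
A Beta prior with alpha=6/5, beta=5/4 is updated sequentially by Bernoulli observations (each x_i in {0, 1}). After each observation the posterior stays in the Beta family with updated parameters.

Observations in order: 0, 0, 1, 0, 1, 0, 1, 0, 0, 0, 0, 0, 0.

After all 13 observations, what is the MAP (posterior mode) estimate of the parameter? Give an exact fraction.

64/269

obs 1: x=0 → posterior Beta(6/5, 9/4)
obs 2: x=0 → posterior Beta(6/5, 13/4)
obs 3: x=1 → posterior Beta(11/5, 13/4)
obs 4: x=0 → posterior Beta(11/5, 17/4)
obs 5: x=1 → posterior Beta(16/5, 17/4)
obs 6: x=0 → posterior Beta(16/5, 21/4)
obs 7: x=1 → posterior Beta(21/5, 21/4)
obs 8: x=0 → posterior Beta(21/5, 25/4)
obs 9: x=0 → posterior Beta(21/5, 29/4)
obs 10: x=0 → posterior Beta(21/5, 33/4)
obs 11: x=0 → posterior Beta(21/5, 37/4)
obs 12: x=0 → posterior Beta(21/5, 41/4)
obs 13: x=0 → posterior Beta(21/5, 45/4)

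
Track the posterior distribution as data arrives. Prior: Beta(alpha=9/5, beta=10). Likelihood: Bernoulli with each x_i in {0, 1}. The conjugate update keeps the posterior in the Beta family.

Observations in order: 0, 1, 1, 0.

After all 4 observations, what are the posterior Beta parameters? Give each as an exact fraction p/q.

alpha=19/5, beta=12

obs 1: x=0 → posterior Beta(9/5, 11)
obs 2: x=1 → posterior Beta(14/5, 11)
obs 3: x=1 → posterior Beta(19/5, 11)
obs 4: x=0 → posterior Beta(19/5, 12)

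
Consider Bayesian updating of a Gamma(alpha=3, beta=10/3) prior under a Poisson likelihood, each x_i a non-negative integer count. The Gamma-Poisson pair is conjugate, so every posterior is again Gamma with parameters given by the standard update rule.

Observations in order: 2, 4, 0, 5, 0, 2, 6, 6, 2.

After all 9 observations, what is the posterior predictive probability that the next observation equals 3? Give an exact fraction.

obs 1: x=2 → posterior Gamma(5, 13/3)
obs 2: x=4 → posterior Gamma(9, 16/3)
obs 3: x=0 → posterior Gamma(9, 19/3)
obs 4: x=5 → posterior Gamma(14, 22/3)
obs 5: x=0 → posterior Gamma(14, 25/3)
obs 6: x=2 → posterior Gamma(16, 28/3)
obs 7: x=6 → posterior Gamma(22, 31/3)
obs 8: x=6 → posterior Gamma(28, 34/3)
obs 9: x=2 → posterior Gamma(30, 37/3)

93063028192401820602305378854690682964530130248013/461168601842738790400000000000000000000000000000000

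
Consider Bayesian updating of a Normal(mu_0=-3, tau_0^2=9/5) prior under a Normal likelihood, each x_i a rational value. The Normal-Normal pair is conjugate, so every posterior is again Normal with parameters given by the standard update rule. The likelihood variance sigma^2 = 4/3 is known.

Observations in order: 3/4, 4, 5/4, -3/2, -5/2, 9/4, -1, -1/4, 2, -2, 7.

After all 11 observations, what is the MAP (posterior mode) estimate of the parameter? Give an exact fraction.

210/317

obs 1: x=3/4 → posterior Normal(-159/188, 36/47)
obs 2: x=4 → posterior Normal(273/296, 18/37)
obs 3: x=5/4 → posterior Normal(102/101, 36/101)
obs 4: x=-3/2 → posterior Normal(123/256, 9/32)
obs 5: x=-5/2 → posterior Normal(-6/155, 36/155)
obs 6: x=9/4 → posterior Normal(219/728, 18/91)
obs 7: x=-1 → posterior Normal(111/836, 36/209)
obs 8: x=-1/4 → posterior Normal(21/236, 9/59)
obs 9: x=2 → posterior Normal(75/263, 36/263)
obs 10: x=-2 → posterior Normal(21/290, 18/145)
obs 11: x=7 → posterior Normal(210/317, 36/317)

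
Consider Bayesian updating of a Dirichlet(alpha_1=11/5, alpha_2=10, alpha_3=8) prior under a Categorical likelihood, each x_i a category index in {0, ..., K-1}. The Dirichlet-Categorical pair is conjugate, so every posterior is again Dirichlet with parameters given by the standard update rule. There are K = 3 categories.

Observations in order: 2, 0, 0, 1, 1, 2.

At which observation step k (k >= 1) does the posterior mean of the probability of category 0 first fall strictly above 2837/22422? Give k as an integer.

k = 2

obs 1: x=2 → posterior Dirichlet(11/5, 10, 9)
obs 2: x=0 → posterior Dirichlet(16/5, 10, 9)
obs 3: x=0 → posterior Dirichlet(21/5, 10, 9)
obs 4: x=1 → posterior Dirichlet(21/5, 11, 9)
obs 5: x=1 → posterior Dirichlet(21/5, 12, 9)
obs 6: x=2 → posterior Dirichlet(21/5, 12, 10)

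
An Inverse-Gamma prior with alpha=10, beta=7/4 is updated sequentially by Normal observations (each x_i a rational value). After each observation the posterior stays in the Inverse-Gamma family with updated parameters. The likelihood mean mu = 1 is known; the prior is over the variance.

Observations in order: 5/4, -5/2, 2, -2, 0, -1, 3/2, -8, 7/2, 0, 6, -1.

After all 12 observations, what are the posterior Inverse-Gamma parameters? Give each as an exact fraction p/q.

obs 1: x=5/4 → posterior Inverse-Gamma(21/2, 57/32)
obs 2: x=-5/2 → posterior Inverse-Gamma(11, 253/32)
obs 3: x=2 → posterior Inverse-Gamma(23/2, 269/32)
obs 4: x=-2 → posterior Inverse-Gamma(12, 413/32)
obs 5: x=0 → posterior Inverse-Gamma(25/2, 429/32)
obs 6: x=-1 → posterior Inverse-Gamma(13, 493/32)
obs 7: x=3/2 → posterior Inverse-Gamma(27/2, 497/32)
obs 8: x=-8 → posterior Inverse-Gamma(14, 1793/32)
obs 9: x=7/2 → posterior Inverse-Gamma(29/2, 1893/32)
obs 10: x=0 → posterior Inverse-Gamma(15, 1909/32)
obs 11: x=6 → posterior Inverse-Gamma(31/2, 2309/32)
obs 12: x=-1 → posterior Inverse-Gamma(16, 2373/32)

alpha=16, beta=2373/32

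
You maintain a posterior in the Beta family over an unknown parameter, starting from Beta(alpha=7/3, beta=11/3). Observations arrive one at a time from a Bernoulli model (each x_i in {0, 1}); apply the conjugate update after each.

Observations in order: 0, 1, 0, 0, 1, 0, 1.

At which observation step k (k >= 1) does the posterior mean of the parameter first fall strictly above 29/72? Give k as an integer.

k = 2

obs 1: x=0 → posterior Beta(7/3, 14/3)
obs 2: x=1 → posterior Beta(10/3, 14/3)
obs 3: x=0 → posterior Beta(10/3, 17/3)
obs 4: x=0 → posterior Beta(10/3, 20/3)
obs 5: x=1 → posterior Beta(13/3, 20/3)
obs 6: x=0 → posterior Beta(13/3, 23/3)
obs 7: x=1 → posterior Beta(16/3, 23/3)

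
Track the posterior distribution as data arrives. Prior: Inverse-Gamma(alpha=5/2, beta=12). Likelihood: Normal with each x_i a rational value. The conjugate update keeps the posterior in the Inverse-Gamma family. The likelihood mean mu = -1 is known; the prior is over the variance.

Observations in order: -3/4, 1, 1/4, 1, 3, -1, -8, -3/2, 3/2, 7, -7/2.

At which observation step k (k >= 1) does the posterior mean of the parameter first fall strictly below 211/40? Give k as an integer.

obs 1: x=-3/4 → posterior Inverse-Gamma(3, 385/32)
obs 2: x=1 → posterior Inverse-Gamma(7/2, 449/32)
obs 3: x=1/4 → posterior Inverse-Gamma(4, 237/16)
obs 4: x=1 → posterior Inverse-Gamma(9/2, 269/16)
obs 5: x=3 → posterior Inverse-Gamma(5, 397/16)
obs 6: x=-1 → posterior Inverse-Gamma(11/2, 397/16)
obs 7: x=-8 → posterior Inverse-Gamma(6, 789/16)
obs 8: x=-3/2 → posterior Inverse-Gamma(13/2, 791/16)
obs 9: x=3/2 → posterior Inverse-Gamma(7, 841/16)
obs 10: x=7 → posterior Inverse-Gamma(15/2, 1353/16)
obs 11: x=-7/2 → posterior Inverse-Gamma(8, 1403/16)

k = 3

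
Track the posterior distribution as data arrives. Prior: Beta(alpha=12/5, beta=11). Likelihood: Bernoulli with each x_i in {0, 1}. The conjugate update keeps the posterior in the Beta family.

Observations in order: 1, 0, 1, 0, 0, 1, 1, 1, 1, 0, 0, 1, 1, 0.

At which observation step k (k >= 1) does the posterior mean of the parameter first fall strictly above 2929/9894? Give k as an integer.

obs 1: x=1 → posterior Beta(17/5, 11)
obs 2: x=0 → posterior Beta(17/5, 12)
obs 3: x=1 → posterior Beta(22/5, 12)
obs 4: x=0 → posterior Beta(22/5, 13)
obs 5: x=0 → posterior Beta(22/5, 14)
obs 6: x=1 → posterior Beta(27/5, 14)
obs 7: x=1 → posterior Beta(32/5, 14)
obs 8: x=1 → posterior Beta(37/5, 14)
obs 9: x=1 → posterior Beta(42/5, 14)
obs 10: x=0 → posterior Beta(42/5, 15)
obs 11: x=0 → posterior Beta(42/5, 16)
obs 12: x=1 → posterior Beta(47/5, 16)
obs 13: x=1 → posterior Beta(52/5, 16)
obs 14: x=0 → posterior Beta(52/5, 17)

k = 7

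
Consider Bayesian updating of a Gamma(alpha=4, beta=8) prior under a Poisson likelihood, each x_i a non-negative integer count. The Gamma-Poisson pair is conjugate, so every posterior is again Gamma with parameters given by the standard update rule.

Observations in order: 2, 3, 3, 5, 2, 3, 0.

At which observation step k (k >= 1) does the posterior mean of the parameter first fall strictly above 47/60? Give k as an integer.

k = 2

obs 1: x=2 → posterior Gamma(6, 9)
obs 2: x=3 → posterior Gamma(9, 10)
obs 3: x=3 → posterior Gamma(12, 11)
obs 4: x=5 → posterior Gamma(17, 12)
obs 5: x=2 → posterior Gamma(19, 13)
obs 6: x=3 → posterior Gamma(22, 14)
obs 7: x=0 → posterior Gamma(22, 15)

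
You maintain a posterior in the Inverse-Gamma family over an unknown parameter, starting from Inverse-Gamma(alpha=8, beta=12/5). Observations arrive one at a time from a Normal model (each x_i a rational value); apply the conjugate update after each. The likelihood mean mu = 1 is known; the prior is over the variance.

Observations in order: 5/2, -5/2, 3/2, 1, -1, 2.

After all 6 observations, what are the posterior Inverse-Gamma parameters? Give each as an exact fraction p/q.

alpha=11, beta=491/40

obs 1: x=5/2 → posterior Inverse-Gamma(17/2, 141/40)
obs 2: x=-5/2 → posterior Inverse-Gamma(9, 193/20)
obs 3: x=3/2 → posterior Inverse-Gamma(19/2, 391/40)
obs 4: x=1 → posterior Inverse-Gamma(10, 391/40)
obs 5: x=-1 → posterior Inverse-Gamma(21/2, 471/40)
obs 6: x=2 → posterior Inverse-Gamma(11, 491/40)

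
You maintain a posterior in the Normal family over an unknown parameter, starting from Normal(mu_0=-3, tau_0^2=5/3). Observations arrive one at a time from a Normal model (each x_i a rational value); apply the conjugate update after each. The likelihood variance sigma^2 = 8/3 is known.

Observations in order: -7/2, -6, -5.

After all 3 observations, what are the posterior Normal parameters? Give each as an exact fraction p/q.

obs 1: x=-7/2 → posterior Normal(-83/26, 40/39)
obs 2: x=-6 → posterior Normal(-143/36, 20/27)
obs 3: x=-5 → posterior Normal(-193/46, 40/69)

mu_0=-193/46, tau_0^2=40/69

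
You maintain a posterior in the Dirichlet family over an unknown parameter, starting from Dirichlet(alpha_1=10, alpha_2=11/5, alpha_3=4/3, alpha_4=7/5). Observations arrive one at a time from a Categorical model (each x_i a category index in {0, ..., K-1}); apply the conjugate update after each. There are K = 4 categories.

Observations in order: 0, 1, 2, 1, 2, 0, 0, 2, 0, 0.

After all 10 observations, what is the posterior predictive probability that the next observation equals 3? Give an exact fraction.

obs 1: x=0 → posterior Dirichlet(11, 11/5, 4/3, 7/5)
obs 2: x=1 → posterior Dirichlet(11, 16/5, 4/3, 7/5)
obs 3: x=2 → posterior Dirichlet(11, 16/5, 7/3, 7/5)
obs 4: x=1 → posterior Dirichlet(11, 21/5, 7/3, 7/5)
obs 5: x=2 → posterior Dirichlet(11, 21/5, 10/3, 7/5)
obs 6: x=0 → posterior Dirichlet(12, 21/5, 10/3, 7/5)
obs 7: x=0 → posterior Dirichlet(13, 21/5, 10/3, 7/5)
obs 8: x=2 → posterior Dirichlet(13, 21/5, 13/3, 7/5)
obs 9: x=0 → posterior Dirichlet(14, 21/5, 13/3, 7/5)
obs 10: x=0 → posterior Dirichlet(15, 21/5, 13/3, 7/5)

21/374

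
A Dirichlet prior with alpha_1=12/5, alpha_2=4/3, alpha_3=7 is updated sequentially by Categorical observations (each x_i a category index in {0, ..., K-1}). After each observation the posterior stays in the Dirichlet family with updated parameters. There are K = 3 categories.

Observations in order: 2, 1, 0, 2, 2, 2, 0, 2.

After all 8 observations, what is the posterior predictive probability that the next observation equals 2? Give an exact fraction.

180/281

obs 1: x=2 → posterior Dirichlet(12/5, 4/3, 8)
obs 2: x=1 → posterior Dirichlet(12/5, 7/3, 8)
obs 3: x=0 → posterior Dirichlet(17/5, 7/3, 8)
obs 4: x=2 → posterior Dirichlet(17/5, 7/3, 9)
obs 5: x=2 → posterior Dirichlet(17/5, 7/3, 10)
obs 6: x=2 → posterior Dirichlet(17/5, 7/3, 11)
obs 7: x=0 → posterior Dirichlet(22/5, 7/3, 11)
obs 8: x=2 → posterior Dirichlet(22/5, 7/3, 12)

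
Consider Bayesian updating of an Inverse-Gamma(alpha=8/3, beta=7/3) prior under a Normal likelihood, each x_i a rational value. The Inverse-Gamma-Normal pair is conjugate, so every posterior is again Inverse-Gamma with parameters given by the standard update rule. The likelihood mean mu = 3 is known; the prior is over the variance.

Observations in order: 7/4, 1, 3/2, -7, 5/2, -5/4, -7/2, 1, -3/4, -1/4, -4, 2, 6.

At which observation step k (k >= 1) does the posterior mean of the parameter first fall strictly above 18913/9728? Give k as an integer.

obs 1: x=7/4 → posterior Inverse-Gamma(19/6, 299/96)
obs 2: x=1 → posterior Inverse-Gamma(11/3, 491/96)
obs 3: x=3/2 → posterior Inverse-Gamma(25/6, 599/96)
obs 4: x=-7 → posterior Inverse-Gamma(14/3, 5399/96)
obs 5: x=5/2 → posterior Inverse-Gamma(31/6, 5411/96)
obs 6: x=-5/4 → posterior Inverse-Gamma(17/3, 3139/48)
obs 7: x=-7/2 → posterior Inverse-Gamma(37/6, 4153/48)
obs 8: x=1 → posterior Inverse-Gamma(20/3, 4249/48)
obs 9: x=-3/4 → posterior Inverse-Gamma(43/6, 9173/96)
obs 10: x=-1/4 → posterior Inverse-Gamma(23/3, 605/6)
obs 11: x=-4 → posterior Inverse-Gamma(49/6, 376/3)
obs 12: x=2 → posterior Inverse-Gamma(26/3, 755/6)
obs 13: x=6 → posterior Inverse-Gamma(55/6, 391/3)

k = 3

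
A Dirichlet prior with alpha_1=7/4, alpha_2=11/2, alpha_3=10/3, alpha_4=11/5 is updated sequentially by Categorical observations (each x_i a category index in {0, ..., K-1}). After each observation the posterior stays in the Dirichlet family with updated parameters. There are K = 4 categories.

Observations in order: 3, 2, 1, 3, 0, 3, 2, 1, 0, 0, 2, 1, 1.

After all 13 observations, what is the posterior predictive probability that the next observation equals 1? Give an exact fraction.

obs 1: x=3 → posterior Dirichlet(7/4, 11/2, 10/3, 16/5)
obs 2: x=2 → posterior Dirichlet(7/4, 11/2, 13/3, 16/5)
obs 3: x=1 → posterior Dirichlet(7/4, 13/2, 13/3, 16/5)
obs 4: x=3 → posterior Dirichlet(7/4, 13/2, 13/3, 21/5)
obs 5: x=0 → posterior Dirichlet(11/4, 13/2, 13/3, 21/5)
obs 6: x=3 → posterior Dirichlet(11/4, 13/2, 13/3, 26/5)
obs 7: x=2 → posterior Dirichlet(11/4, 13/2, 16/3, 26/5)
obs 8: x=1 → posterior Dirichlet(11/4, 15/2, 16/3, 26/5)
obs 9: x=0 → posterior Dirichlet(15/4, 15/2, 16/3, 26/5)
obs 10: x=0 → posterior Dirichlet(19/4, 15/2, 16/3, 26/5)
obs 11: x=2 → posterior Dirichlet(19/4, 15/2, 19/3, 26/5)
obs 12: x=1 → posterior Dirichlet(19/4, 17/2, 19/3, 26/5)
obs 13: x=1 → posterior Dirichlet(19/4, 19/2, 19/3, 26/5)

570/1547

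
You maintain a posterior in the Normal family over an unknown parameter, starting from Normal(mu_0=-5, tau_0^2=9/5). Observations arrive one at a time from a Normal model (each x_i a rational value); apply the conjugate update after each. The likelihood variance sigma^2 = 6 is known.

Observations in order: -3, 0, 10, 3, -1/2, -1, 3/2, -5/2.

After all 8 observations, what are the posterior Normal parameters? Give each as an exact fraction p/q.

mu_0=-55/68, tau_0^2=9/17

obs 1: x=-3 → posterior Normal(-59/13, 18/13)
obs 2: x=0 → posterior Normal(-59/16, 9/8)
obs 3: x=10 → posterior Normal(-29/19, 18/19)
obs 4: x=3 → posterior Normal(-10/11, 9/11)
obs 5: x=-1/2 → posterior Normal(-43/50, 18/25)
obs 6: x=-1 → posterior Normal(-7/8, 9/14)
obs 7: x=3/2 → posterior Normal(-20/31, 18/31)
obs 8: x=-5/2 → posterior Normal(-55/68, 9/17)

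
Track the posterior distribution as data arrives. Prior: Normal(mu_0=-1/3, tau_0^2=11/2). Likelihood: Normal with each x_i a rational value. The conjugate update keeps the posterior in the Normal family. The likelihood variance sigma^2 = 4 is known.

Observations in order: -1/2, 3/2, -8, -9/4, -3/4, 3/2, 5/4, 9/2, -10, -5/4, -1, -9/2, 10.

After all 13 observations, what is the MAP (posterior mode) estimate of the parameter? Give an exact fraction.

obs 1: x=-1/2 → posterior Normal(-49/114, 44/19)
obs 2: x=3/2 → posterior Normal(5/18, 22/15)
obs 3: x=-8 → posterior Normal(-239/123, 44/41)
obs 4: x=-9/4 → posterior Normal(-1253/624, 11/13)
obs 5: x=-3/4 → posterior Normal(-338/189, 44/63)
obs 6: x=3/2 → posterior Normal(-577/444, 22/37)
obs 7: x=5/4 → posterior Normal(-989/1020, 44/85)
obs 8: x=9/2 → posterior Normal(-395/1152, 11/24)
obs 9: x=-10 → posterior Normal(-1715/1284, 44/107)
obs 10: x=-5/4 → posterior Normal(-235/177, 22/59)
obs 11: x=-1 → posterior Normal(-503/387, 44/129)
obs 12: x=-9/2 → posterior Normal(-1303/840, 11/35)
obs 13: x=10 → posterior Normal(-643/906, 44/151)

-643/906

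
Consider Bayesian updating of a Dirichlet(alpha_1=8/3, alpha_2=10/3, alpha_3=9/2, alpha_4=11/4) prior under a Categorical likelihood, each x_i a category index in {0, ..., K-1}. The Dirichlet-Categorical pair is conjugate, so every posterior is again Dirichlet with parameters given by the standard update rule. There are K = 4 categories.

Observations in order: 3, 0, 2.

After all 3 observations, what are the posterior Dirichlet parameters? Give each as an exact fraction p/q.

obs 1: x=3 → posterior Dirichlet(8/3, 10/3, 9/2, 15/4)
obs 2: x=0 → posterior Dirichlet(11/3, 10/3, 9/2, 15/4)
obs 3: x=2 → posterior Dirichlet(11/3, 10/3, 11/2, 15/4)

alpha_1=11/3, alpha_2=10/3, alpha_3=11/2, alpha_4=15/4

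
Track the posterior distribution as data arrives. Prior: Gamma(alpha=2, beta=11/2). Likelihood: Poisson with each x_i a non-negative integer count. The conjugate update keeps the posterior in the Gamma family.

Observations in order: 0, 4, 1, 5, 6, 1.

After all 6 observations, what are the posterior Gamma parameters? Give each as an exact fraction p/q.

obs 1: x=0 → posterior Gamma(2, 13/2)
obs 2: x=4 → posterior Gamma(6, 15/2)
obs 3: x=1 → posterior Gamma(7, 17/2)
obs 4: x=5 → posterior Gamma(12, 19/2)
obs 5: x=6 → posterior Gamma(18, 21/2)
obs 6: x=1 → posterior Gamma(19, 23/2)

alpha=19, beta=23/2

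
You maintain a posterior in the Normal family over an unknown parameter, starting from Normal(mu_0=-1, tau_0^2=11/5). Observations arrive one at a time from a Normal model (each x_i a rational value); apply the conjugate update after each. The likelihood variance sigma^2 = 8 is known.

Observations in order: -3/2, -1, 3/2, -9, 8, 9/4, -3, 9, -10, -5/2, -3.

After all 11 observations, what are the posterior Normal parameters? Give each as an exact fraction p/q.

obs 1: x=-3/2 → posterior Normal(-113/102, 88/51)
obs 2: x=-1 → posterior Normal(-135/124, 44/31)
obs 3: x=3/2 → posterior Normal(-51/73, 88/73)
obs 4: x=-9 → posterior Normal(-25/14, 22/21)
obs 5: x=8 → posterior Normal(-62/95, 88/95)
obs 6: x=9/4 → posterior Normal(-149/424, 44/53)
obs 7: x=-3 → posterior Normal(-281/468, 88/117)
obs 8: x=9 → posterior Normal(115/512, 11/16)
obs 9: x=-10 → posterior Normal(-325/556, 88/139)
obs 10: x=-5/2 → posterior Normal(-29/40, 44/75)
obs 11: x=-3 → posterior Normal(-81/92, 88/161)

mu_0=-81/92, tau_0^2=88/161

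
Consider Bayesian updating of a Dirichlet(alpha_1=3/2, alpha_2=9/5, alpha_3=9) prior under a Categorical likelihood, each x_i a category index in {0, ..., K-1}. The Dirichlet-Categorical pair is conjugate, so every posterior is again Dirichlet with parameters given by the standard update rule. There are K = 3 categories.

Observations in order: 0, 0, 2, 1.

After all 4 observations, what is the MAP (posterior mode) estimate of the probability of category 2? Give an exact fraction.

obs 1: x=0 → posterior Dirichlet(5/2, 9/5, 9)
obs 2: x=0 → posterior Dirichlet(7/2, 9/5, 9)
obs 3: x=2 → posterior Dirichlet(7/2, 9/5, 10)
obs 4: x=1 → posterior Dirichlet(7/2, 14/5, 10)

90/133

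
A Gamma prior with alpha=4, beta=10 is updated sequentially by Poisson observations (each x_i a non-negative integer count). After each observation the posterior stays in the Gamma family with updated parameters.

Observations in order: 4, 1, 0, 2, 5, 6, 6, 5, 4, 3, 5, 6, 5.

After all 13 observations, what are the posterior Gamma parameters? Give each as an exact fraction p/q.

alpha=56, beta=23

obs 1: x=4 → posterior Gamma(8, 11)
obs 2: x=1 → posterior Gamma(9, 12)
obs 3: x=0 → posterior Gamma(9, 13)
obs 4: x=2 → posterior Gamma(11, 14)
obs 5: x=5 → posterior Gamma(16, 15)
obs 6: x=6 → posterior Gamma(22, 16)
obs 7: x=6 → posterior Gamma(28, 17)
obs 8: x=5 → posterior Gamma(33, 18)
obs 9: x=4 → posterior Gamma(37, 19)
obs 10: x=3 → posterior Gamma(40, 20)
obs 11: x=5 → posterior Gamma(45, 21)
obs 12: x=6 → posterior Gamma(51, 22)
obs 13: x=5 → posterior Gamma(56, 23)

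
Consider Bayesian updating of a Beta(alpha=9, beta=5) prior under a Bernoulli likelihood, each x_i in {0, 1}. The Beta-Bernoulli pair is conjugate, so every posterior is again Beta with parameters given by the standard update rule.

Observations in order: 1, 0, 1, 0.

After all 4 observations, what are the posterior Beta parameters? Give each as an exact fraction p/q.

alpha=11, beta=7

obs 1: x=1 → posterior Beta(10, 5)
obs 2: x=0 → posterior Beta(10, 6)
obs 3: x=1 → posterior Beta(11, 6)
obs 4: x=0 → posterior Beta(11, 7)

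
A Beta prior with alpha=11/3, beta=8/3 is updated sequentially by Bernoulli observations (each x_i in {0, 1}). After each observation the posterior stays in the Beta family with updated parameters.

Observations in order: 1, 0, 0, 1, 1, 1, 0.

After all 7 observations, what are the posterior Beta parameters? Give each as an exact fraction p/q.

obs 1: x=1 → posterior Beta(14/3, 8/3)
obs 2: x=0 → posterior Beta(14/3, 11/3)
obs 3: x=0 → posterior Beta(14/3, 14/3)
obs 4: x=1 → posterior Beta(17/3, 14/3)
obs 5: x=1 → posterior Beta(20/3, 14/3)
obs 6: x=1 → posterior Beta(23/3, 14/3)
obs 7: x=0 → posterior Beta(23/3, 17/3)

alpha=23/3, beta=17/3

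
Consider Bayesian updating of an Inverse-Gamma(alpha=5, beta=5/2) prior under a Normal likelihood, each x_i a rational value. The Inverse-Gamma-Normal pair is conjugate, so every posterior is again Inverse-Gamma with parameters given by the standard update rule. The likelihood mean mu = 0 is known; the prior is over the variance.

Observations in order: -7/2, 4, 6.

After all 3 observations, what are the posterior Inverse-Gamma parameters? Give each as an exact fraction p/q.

alpha=13/2, beta=277/8

obs 1: x=-7/2 → posterior Inverse-Gamma(11/2, 69/8)
obs 2: x=4 → posterior Inverse-Gamma(6, 133/8)
obs 3: x=6 → posterior Inverse-Gamma(13/2, 277/8)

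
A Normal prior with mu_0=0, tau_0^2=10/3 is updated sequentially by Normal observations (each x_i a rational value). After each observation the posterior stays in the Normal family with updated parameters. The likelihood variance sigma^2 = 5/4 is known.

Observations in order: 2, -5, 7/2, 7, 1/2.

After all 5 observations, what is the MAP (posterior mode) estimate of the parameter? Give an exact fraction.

64/43

obs 1: x=2 → posterior Normal(16/11, 10/11)
obs 2: x=-5 → posterior Normal(-24/19, 10/19)
obs 3: x=7/2 → posterior Normal(4/27, 10/27)
obs 4: x=7 → posterior Normal(12/7, 2/7)
obs 5: x=1/2 → posterior Normal(64/43, 10/43)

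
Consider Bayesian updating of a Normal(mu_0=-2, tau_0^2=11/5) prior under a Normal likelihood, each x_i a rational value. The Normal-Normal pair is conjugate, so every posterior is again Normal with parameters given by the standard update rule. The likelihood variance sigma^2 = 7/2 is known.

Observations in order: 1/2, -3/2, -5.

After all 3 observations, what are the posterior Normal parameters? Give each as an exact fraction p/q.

mu_0=-2, tau_0^2=77/101

obs 1: x=1/2 → posterior Normal(-59/57, 77/57)
obs 2: x=-3/2 → posterior Normal(-92/79, 77/79)
obs 3: x=-5 → posterior Normal(-2, 77/101)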